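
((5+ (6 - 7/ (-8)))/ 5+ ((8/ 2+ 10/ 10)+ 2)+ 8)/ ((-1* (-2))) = 139/16 = 8.69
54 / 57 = 18/19 = 0.95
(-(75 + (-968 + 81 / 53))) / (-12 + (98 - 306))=-11812/2915 = -4.05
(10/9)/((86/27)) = 15/43 = 0.35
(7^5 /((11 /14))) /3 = 7130.24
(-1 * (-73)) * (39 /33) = 949/11 = 86.27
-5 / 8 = -0.62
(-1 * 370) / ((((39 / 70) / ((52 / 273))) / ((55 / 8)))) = -101750/117 = -869.66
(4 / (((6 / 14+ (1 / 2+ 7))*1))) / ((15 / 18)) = 112/185 = 0.61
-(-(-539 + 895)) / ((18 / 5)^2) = 2225/81 = 27.47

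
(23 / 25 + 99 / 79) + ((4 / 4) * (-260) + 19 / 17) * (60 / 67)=-516629912/2249525 = -229.66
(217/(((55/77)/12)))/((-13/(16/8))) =-36456/65 = -560.86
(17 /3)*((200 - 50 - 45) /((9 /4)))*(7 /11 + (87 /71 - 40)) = -70890680/7029 = -10085.46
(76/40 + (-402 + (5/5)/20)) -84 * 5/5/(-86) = -343203/860 = -399.07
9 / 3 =3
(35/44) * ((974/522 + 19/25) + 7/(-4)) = 0.70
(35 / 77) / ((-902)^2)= 5/8949644 = 0.00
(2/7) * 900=1800/7 = 257.14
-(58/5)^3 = -195112/125 = -1560.90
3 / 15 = 1/5 = 0.20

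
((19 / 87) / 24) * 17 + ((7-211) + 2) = -421453/2088 = -201.85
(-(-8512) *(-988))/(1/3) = -25229568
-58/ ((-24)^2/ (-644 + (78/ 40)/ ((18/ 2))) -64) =1120183/1253344 = 0.89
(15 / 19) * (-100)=-1500/19 = -78.95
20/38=10/19 = 0.53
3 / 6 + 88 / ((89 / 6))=1145/178 = 6.43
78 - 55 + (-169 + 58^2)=3218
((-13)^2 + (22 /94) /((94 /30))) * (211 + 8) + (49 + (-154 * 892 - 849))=-223419678/2209 = -101140.64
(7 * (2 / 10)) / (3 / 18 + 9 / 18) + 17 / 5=11/2 = 5.50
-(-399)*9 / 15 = 1197/5 = 239.40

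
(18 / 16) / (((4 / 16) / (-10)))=-45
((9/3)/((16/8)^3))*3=9/8 = 1.12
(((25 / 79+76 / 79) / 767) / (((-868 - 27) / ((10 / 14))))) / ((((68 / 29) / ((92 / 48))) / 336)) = -67367/184384499 = 0.00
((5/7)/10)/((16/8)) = 0.04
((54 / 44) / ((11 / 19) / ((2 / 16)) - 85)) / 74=-171/828652 = 0.00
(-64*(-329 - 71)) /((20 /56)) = 71680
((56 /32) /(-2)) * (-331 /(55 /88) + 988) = -4011/10 = -401.10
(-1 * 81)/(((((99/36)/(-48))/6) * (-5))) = -93312/55 = -1696.58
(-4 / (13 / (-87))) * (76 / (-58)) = -456/13 = -35.08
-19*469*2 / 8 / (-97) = 8911/388 = 22.97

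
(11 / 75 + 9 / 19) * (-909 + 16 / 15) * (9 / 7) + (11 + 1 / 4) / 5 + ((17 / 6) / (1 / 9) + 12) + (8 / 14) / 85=-110531479/161500 = -684.41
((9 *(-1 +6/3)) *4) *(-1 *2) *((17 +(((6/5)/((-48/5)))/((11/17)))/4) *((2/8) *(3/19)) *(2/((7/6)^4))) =-26099658/501809 = -52.01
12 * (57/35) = 19.54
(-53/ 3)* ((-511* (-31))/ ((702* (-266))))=119939/80028 = 1.50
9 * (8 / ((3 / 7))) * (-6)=-1008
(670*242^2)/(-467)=-39237880/467 = -84021.16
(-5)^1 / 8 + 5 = 35/8 = 4.38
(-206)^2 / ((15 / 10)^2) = 169744/9 = 18860.44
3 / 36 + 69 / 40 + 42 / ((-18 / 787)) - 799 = -105341/40 = -2633.52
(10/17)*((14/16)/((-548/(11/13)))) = -385/484432 = 0.00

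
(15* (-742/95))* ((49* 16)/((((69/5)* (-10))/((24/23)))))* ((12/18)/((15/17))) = 524.76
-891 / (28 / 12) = -2673/7 = -381.86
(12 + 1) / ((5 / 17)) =221/5 = 44.20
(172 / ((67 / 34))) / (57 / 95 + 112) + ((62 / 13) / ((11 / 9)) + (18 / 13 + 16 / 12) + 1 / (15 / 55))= 59668911/5394103 = 11.06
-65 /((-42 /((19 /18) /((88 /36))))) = 1235/1848 = 0.67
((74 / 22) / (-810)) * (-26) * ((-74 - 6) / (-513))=7696/457083 = 0.02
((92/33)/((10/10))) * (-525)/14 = -1150/11 = -104.55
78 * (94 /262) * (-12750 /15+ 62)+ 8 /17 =-49108688/2227 = -22051.50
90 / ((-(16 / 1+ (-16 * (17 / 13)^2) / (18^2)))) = -616005/108934 = -5.65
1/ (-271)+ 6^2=9755/271 = 36.00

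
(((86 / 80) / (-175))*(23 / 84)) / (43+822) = -989/508620000 = 0.00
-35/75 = -7/15 = -0.47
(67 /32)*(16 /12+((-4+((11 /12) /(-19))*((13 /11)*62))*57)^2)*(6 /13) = 148315153/832 = 178263.41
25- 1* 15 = 10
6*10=60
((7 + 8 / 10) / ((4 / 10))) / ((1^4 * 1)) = 39/2 = 19.50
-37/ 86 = -0.43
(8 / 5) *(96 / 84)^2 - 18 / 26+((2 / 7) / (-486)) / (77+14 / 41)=489958964/350601615 = 1.40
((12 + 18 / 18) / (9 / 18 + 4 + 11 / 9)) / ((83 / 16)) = 3744/8549 = 0.44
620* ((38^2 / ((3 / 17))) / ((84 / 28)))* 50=760988000/9 = 84554222.22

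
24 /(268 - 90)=12/89 = 0.13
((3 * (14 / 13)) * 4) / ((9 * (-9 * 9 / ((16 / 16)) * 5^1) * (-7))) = 8/15795 = 0.00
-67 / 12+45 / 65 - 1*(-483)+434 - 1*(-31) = 147125/156 = 943.11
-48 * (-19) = 912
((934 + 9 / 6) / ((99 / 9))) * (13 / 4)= 24323/88 = 276.40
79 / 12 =6.58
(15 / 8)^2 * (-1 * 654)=-73575/32 = -2299.22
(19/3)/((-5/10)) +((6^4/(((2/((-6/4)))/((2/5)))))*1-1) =-6037/15 = -402.47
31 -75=-44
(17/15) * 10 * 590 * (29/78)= 290870/117 = 2486.07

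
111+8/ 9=111.89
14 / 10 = 7/5 = 1.40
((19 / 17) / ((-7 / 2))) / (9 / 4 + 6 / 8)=-38/357 = -0.11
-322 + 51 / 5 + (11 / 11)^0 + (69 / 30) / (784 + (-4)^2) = -2486377/8000 = -310.80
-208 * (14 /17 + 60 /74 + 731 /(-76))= 19846892/11951 = 1660.69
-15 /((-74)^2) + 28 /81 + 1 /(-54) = 143899/443556 = 0.32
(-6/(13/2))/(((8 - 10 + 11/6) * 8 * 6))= 3/26 = 0.12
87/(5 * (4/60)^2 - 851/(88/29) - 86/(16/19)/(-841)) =-72435330/233374583 = -0.31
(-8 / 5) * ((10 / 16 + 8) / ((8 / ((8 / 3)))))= -23/5 = -4.60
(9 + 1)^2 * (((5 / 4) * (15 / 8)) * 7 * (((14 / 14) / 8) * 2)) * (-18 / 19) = -118125/304 = -388.57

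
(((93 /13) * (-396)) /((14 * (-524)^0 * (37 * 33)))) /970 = -279/1632995 = 0.00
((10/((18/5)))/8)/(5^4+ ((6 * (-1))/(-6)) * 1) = 25/45072 = 0.00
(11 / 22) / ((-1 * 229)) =-1/458 = 0.00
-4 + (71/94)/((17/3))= -6179/1598 = -3.87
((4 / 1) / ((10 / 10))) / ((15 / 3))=4/5 = 0.80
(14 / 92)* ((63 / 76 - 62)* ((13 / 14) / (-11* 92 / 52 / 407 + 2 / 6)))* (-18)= 784895319/1440352 = 544.93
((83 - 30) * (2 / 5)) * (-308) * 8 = -261184/5 = -52236.80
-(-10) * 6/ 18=10/3 = 3.33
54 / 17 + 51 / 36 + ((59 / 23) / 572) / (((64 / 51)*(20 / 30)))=394929881/85882368 = 4.60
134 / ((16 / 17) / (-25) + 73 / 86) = 4897700/29649 = 165.19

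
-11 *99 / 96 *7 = -2541/32 = -79.41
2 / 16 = 1/8 = 0.12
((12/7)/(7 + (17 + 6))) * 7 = 2/5 = 0.40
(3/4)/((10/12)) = 9/10 = 0.90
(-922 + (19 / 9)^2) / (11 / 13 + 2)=-966173/2997 = -322.38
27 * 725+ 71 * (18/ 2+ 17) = 21421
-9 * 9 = -81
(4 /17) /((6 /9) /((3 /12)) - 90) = -6/2227 = 0.00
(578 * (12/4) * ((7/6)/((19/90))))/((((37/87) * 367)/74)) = 31680180/6973 = 4543.26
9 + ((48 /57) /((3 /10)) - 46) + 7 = -1550/57 = -27.19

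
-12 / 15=-4/5 = -0.80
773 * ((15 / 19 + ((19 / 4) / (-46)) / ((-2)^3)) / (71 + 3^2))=7.75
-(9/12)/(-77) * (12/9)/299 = 1/23023 = 0.00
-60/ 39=-1.54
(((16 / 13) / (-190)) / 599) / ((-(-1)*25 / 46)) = -368/18494125 = 0.00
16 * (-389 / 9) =-691.56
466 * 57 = 26562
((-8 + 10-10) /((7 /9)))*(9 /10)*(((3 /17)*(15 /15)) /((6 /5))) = -162/119 = -1.36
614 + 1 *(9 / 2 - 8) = 1221/2 = 610.50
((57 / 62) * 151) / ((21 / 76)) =109022/217 = 502.41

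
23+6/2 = 26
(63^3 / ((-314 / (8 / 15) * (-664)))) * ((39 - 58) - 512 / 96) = -2028159/130310 = -15.56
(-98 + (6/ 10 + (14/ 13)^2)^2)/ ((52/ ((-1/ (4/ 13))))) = 67763281/11424400 = 5.93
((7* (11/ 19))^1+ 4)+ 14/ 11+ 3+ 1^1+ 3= 3412/209 = 16.33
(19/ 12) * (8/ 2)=19/3 = 6.33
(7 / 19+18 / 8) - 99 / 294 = 8497/3724 = 2.28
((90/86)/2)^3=91125/636056 = 0.14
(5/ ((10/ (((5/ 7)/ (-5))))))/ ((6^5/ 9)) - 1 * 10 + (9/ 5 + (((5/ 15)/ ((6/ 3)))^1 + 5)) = -183461/60480 = -3.03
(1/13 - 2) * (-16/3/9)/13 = 400/4563 = 0.09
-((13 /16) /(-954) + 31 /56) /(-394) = 59057/42098112 = 0.00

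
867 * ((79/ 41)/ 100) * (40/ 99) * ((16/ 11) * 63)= 15342432/24805 = 618.52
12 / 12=1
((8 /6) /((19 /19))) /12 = 1/9 = 0.11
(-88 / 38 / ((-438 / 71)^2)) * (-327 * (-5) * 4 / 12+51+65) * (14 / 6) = -256571777/2733777 = -93.85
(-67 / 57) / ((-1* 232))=67/13224 = 0.01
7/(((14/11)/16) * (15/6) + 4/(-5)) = -6160/529 = -11.64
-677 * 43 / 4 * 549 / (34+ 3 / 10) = -79909695/686 = -116486.44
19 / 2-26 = -33/2 = -16.50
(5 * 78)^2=152100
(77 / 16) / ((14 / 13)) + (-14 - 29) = -38.53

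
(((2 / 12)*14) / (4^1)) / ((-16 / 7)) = -0.26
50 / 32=25/16 = 1.56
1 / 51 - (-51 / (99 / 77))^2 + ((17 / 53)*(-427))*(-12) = 568622/8109 = 70.12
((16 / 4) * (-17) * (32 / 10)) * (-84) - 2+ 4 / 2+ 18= 91482/5 = 18296.40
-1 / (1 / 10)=-10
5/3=1.67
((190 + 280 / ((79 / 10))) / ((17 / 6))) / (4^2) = 26715/5372 = 4.97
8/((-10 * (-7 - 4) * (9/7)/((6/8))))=7/165 = 0.04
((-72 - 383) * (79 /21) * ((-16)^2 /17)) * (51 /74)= -657280/37 = -17764.32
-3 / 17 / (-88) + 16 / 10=11983/7480 = 1.60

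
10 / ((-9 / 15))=-50/3 = -16.67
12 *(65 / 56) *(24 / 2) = 1170/7 = 167.14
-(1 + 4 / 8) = -3/2 = -1.50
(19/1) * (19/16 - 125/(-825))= 25.44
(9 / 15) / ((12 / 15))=3/4 = 0.75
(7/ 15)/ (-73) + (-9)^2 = 88688/1095 = 80.99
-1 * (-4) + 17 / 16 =5.06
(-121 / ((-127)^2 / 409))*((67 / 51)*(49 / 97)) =-162472387/79790163 = -2.04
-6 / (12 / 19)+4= -11/2 = -5.50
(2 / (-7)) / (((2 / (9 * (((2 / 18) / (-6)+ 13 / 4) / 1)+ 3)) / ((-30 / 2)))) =275/4 = 68.75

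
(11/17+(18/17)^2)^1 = 511/289 = 1.77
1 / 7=0.14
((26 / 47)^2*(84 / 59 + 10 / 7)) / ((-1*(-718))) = 398164/327521803 = 0.00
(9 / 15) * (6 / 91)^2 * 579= 62532/41405 = 1.51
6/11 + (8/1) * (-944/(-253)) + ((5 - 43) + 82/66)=-439/69 = -6.36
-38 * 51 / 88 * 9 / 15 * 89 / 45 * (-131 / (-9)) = -3765857/9900 = -380.39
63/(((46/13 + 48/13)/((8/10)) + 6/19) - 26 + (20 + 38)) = 31122/20429 = 1.52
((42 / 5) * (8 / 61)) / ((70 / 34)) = 816/1525 = 0.54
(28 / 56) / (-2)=-1/4 = -0.25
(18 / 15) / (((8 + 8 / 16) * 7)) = 12/595 = 0.02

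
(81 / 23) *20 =1620/23 = 70.43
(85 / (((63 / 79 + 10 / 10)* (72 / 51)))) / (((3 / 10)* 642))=570775/3281904 = 0.17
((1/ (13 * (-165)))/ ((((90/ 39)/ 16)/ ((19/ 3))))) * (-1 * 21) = 1064/2475 = 0.43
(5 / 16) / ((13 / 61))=1.47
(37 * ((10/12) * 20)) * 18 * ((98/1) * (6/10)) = 652680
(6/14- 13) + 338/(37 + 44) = -4762/567 = -8.40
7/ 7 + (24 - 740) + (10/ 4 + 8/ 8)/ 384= -549113/768 = -714.99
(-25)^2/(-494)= -1.27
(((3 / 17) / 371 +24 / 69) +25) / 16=1838525/1160488 = 1.58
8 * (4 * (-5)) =-160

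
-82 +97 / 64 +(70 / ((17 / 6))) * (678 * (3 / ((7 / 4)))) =31154673/1088 = 28634.81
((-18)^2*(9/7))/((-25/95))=-55404/35 = -1582.97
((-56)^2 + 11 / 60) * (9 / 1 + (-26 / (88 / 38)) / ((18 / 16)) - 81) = -381798959/1485 = -257103.68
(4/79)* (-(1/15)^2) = -4/17775 = 0.00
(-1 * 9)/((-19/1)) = 9/19 = 0.47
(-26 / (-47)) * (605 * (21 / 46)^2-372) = -6764511/49726 = -136.04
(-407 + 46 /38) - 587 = -18863/19 = -992.79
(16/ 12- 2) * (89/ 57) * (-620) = 110360/171 = 645.38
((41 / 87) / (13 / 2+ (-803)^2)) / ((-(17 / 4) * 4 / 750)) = -20500/635788083 = 0.00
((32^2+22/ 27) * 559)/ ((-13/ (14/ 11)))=-16657340/297 = -56085.32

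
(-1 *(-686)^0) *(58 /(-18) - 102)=947/9 = 105.22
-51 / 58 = -0.88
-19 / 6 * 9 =-57/2 = -28.50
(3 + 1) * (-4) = -16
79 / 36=2.19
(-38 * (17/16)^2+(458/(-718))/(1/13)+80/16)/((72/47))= -99760555/3308544 = -30.15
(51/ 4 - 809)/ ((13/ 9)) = -2205/4 = -551.25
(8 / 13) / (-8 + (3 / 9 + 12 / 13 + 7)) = 12/5 = 2.40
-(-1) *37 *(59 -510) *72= -1201464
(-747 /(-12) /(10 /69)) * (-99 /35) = -1700919/1400 = -1214.94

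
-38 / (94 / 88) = -35.57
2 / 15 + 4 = 62/15 = 4.13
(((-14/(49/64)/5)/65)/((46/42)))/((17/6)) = -2304/127075 = -0.02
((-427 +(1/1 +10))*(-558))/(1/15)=3481920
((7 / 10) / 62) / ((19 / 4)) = 7/2945 = 0.00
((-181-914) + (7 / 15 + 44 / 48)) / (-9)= 65617/540 = 121.51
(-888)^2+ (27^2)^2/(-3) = 611397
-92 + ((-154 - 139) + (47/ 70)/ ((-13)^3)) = -59209197/153790 = -385.00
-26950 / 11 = -2450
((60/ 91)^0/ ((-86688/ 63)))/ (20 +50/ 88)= -11/311320 = 0.00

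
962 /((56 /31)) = 14911/28 = 532.54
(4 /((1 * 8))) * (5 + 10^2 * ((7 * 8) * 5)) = 28005/2 = 14002.50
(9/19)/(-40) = -0.01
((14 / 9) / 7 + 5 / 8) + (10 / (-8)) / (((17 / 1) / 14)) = -223/1224 = -0.18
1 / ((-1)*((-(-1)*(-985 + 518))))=1/467 = 0.00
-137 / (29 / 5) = -685/29 = -23.62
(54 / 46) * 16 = 432/23 = 18.78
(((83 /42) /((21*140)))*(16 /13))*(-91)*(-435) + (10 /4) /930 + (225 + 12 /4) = 1584323/6076 = 260.75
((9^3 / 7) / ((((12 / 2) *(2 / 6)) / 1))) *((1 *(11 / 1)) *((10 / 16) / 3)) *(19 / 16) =253935/1792 = 141.70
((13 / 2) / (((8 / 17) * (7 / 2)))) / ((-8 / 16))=-221/28 = -7.89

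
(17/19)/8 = 17/152 = 0.11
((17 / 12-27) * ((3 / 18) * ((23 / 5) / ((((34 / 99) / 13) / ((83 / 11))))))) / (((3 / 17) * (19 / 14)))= -53331733/2280 = -23391.11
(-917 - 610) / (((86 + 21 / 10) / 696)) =-10627920/881 = -12063.47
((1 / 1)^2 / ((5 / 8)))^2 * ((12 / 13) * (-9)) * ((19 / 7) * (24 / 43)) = -3151872/97825 = -32.22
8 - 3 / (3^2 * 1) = 23/3 = 7.67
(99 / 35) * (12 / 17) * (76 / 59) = 90288/35105 = 2.57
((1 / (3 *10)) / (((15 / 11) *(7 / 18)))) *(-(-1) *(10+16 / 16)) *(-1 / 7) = -121/1225 = -0.10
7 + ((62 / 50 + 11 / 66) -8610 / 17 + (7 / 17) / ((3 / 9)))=-1266913/2550 = -496.83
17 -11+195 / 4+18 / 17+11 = 66.81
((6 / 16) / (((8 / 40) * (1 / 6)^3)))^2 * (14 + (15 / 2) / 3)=5412825/2 = 2706412.50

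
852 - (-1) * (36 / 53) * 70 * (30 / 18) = 49356/53 = 931.25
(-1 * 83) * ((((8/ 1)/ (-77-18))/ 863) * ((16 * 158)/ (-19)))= -1678592/1557715 = -1.08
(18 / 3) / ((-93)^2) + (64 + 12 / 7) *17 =22545074/20181 = 1117.14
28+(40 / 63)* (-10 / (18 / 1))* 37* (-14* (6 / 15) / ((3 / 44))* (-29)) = -31058.09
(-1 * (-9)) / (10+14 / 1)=3/8 = 0.38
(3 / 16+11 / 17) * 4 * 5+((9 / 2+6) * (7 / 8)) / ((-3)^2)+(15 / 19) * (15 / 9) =295007/15504 = 19.03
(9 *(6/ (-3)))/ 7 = -18/7 = -2.57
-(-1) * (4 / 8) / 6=1/12 = 0.08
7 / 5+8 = 9.40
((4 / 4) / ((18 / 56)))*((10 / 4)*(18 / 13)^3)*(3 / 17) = 136080/37349 = 3.64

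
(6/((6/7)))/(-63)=-1/9 = -0.11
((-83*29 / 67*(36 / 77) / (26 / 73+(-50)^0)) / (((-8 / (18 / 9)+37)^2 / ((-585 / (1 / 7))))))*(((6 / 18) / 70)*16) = 73095776/20599887 = 3.55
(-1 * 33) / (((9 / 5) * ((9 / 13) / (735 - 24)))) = -56485/3 = -18828.33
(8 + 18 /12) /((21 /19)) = 361/42 = 8.60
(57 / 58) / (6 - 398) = -57/22736 = 0.00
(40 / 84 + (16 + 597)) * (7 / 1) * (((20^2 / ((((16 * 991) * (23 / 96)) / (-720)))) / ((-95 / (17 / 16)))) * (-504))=-801964800/437 = -1835159.73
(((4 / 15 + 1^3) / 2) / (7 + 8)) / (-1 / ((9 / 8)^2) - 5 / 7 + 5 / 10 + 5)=1197/113275 = 0.01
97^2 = 9409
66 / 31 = 2.13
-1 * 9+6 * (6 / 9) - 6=-11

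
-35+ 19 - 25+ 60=19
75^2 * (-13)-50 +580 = -72595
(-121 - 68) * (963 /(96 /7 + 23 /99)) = -126130851/9665 = -13050.27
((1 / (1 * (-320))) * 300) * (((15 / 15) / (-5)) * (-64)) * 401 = -4812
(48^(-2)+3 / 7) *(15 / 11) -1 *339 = -1819319/5376 = -338.41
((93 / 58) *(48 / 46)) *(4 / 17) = 4464/11339 = 0.39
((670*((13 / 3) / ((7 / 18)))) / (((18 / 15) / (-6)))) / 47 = -261300/329 = -794.22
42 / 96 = 7/16 = 0.44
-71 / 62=-1.15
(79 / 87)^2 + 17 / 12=67855/30276 = 2.24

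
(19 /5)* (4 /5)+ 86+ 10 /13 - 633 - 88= -205137/325 = -631.19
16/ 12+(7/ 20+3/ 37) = 3917/2220 = 1.76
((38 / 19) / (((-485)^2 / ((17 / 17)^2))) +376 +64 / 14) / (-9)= -626639414/14819175 = -42.29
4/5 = 0.80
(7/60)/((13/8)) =14/195 = 0.07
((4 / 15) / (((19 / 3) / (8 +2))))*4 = 32/19 = 1.68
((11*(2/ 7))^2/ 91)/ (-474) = -242/1056783 = 0.00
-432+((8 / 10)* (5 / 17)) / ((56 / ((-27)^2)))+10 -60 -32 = -121603/238 = -510.94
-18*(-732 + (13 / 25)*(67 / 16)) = 2627361/200 = 13136.80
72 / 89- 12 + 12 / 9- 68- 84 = -43216/267 = -161.86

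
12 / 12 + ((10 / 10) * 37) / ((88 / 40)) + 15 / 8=1733/88 = 19.69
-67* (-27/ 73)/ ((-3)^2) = 201/73 = 2.75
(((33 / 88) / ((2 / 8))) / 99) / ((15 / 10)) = 1/99 = 0.01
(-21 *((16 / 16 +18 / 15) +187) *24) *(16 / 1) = -7628544/5 = -1525708.80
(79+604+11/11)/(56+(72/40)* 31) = 3420/559 = 6.12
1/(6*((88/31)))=31/528 = 0.06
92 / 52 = 23/13 = 1.77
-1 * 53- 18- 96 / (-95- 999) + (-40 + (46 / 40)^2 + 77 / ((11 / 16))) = 527363/218800 = 2.41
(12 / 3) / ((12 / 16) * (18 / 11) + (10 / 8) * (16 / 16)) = 176/109 = 1.61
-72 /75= -24/25 = -0.96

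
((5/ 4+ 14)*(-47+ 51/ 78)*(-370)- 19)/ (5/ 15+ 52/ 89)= 518645097/1820 = 284969.83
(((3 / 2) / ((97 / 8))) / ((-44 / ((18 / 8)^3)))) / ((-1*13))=2187/887744 = 0.00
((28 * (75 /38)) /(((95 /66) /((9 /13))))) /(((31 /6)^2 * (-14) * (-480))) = 2673/18039892 = 0.00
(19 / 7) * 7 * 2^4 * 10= 3040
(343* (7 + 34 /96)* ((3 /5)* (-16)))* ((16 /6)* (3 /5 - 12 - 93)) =168541968/25 = 6741678.72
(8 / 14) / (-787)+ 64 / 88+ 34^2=70096472/60599 = 1156.73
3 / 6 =1/2 = 0.50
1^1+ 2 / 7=9/7 = 1.29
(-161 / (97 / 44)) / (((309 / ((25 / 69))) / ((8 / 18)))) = -30800/809271 = -0.04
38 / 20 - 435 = -4331/10 = -433.10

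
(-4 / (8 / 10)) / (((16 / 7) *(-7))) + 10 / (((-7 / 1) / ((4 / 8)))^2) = 285/784 = 0.36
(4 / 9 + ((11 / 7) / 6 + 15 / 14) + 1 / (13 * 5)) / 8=1049/4680 = 0.22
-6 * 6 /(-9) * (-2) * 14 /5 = -112/5 = -22.40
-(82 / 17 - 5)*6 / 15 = 6/85 = 0.07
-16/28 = -4/7 = -0.57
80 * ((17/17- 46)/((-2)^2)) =-900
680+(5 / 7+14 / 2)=4814/7 = 687.71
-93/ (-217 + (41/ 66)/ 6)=36828/85891 = 0.43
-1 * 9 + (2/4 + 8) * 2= 8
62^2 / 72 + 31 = 84.39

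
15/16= 0.94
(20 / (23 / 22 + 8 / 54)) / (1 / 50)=594000/709 = 837.80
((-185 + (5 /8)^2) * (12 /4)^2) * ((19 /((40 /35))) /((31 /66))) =-466704315/7936 = -58808.51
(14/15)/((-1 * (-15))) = 14/225 = 0.06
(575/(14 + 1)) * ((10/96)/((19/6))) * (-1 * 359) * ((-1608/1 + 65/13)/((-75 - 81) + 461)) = 66179855/27816 = 2379.20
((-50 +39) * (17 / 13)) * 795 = -148665/13 = -11435.77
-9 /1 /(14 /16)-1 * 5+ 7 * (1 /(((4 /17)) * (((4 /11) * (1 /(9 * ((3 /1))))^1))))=245689/112 = 2193.65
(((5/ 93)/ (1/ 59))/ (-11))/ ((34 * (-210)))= 59/1460844 = 0.00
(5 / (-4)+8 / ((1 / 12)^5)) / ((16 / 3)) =23887857/64 = 373247.77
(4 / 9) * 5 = 20/9 = 2.22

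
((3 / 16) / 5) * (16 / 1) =3/5 = 0.60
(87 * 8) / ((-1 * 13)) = -696/13 = -53.54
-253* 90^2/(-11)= 186300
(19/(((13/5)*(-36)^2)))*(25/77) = 2375/1297296 = 0.00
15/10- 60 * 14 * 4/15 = -445/2 = -222.50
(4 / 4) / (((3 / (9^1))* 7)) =3/7 = 0.43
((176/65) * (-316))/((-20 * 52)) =3476/4225 = 0.82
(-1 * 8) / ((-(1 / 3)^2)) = 72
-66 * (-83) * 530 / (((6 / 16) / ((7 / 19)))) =54195680/19 = 2852404.21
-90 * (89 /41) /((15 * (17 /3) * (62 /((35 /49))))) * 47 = -188235/151249 = -1.24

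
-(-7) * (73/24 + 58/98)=4273/168 = 25.43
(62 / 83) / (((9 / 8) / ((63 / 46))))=1736/1909 = 0.91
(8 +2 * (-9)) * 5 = -50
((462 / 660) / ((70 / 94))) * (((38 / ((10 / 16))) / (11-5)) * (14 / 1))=50008/375 = 133.35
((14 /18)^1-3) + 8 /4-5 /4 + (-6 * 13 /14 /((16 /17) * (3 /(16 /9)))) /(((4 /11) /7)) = -69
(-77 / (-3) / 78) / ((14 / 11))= 121/468 = 0.26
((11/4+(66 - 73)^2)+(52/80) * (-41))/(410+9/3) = 0.06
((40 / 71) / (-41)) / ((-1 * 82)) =20/119351 = 0.00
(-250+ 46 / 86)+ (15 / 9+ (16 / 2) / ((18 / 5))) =-95038/387 = -245.58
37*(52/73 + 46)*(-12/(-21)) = 504680/511 = 987.63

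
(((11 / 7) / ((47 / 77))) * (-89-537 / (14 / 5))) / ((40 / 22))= -5232161/13160 = -397.58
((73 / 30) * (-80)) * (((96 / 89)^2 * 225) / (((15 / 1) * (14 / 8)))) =-107642880/55447 = -1941.37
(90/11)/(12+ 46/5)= 225/583 = 0.39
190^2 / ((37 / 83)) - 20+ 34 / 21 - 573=62462797/777 = 80389.70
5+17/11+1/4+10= 739/44 = 16.80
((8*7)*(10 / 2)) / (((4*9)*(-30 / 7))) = -49/27 = -1.81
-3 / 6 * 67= -67/2 = -33.50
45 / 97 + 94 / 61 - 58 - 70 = -126.00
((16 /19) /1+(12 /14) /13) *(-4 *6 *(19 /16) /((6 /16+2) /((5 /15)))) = -6280/1729 = -3.63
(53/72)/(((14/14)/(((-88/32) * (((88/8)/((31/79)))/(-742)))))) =9559/124992 = 0.08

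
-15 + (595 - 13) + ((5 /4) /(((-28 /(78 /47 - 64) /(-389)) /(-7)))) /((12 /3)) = 3702193/1504 = 2461.56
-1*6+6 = 0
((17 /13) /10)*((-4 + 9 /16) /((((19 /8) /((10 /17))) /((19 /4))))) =-55/104 = -0.53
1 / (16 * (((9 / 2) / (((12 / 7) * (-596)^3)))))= -105854368/21 = -5040684.19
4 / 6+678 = 2036/3 = 678.67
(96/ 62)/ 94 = 24/1457 = 0.02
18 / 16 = 9/8 = 1.12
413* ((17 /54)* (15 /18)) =35105/324 = 108.35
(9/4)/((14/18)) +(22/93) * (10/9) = 73957/23436 = 3.16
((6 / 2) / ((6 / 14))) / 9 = 7/9 = 0.78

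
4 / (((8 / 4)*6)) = 1/3 = 0.33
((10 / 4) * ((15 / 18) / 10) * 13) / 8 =65/192 = 0.34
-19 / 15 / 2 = -19/30 = -0.63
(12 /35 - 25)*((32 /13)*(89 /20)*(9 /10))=-2765052/11375 = -243.08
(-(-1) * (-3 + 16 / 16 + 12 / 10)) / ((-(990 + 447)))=4/7185 = 0.00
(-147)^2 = 21609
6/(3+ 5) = 3/4 = 0.75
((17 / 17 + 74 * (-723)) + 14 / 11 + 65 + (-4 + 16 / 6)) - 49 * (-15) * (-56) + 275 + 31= -94290.06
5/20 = 1/4 = 0.25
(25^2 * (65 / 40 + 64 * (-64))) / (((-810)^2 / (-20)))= 4094375/52488 = 78.01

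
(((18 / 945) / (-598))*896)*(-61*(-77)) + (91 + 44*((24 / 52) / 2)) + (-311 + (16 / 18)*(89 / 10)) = -4520684/13455 = -335.99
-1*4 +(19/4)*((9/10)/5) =-3.14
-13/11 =-1.18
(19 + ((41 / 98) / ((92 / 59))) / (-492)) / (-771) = -2055589/83416032 = -0.02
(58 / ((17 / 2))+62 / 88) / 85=5631/63580 = 0.09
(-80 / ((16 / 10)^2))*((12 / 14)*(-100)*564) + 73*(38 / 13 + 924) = 1578379.67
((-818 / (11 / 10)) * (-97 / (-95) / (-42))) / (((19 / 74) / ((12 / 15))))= 23486416/416955 = 56.33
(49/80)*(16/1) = 49/5 = 9.80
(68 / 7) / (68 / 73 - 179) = -4964/90993 = -0.05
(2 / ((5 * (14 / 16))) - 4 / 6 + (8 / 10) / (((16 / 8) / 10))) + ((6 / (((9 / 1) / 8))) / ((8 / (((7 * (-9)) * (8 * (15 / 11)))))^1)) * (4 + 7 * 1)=-528802/105 = -5036.21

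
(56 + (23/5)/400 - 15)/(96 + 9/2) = 27341/67000 = 0.41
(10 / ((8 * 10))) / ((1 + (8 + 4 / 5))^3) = 125/941192 = 0.00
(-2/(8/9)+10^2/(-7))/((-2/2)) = 463/28 = 16.54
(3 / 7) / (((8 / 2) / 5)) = 15/28 = 0.54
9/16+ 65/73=1697/1168 = 1.45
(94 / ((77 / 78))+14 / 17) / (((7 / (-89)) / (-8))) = 89514064/9163 = 9769.08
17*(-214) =-3638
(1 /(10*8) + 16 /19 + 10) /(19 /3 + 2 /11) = 544467/326800 = 1.67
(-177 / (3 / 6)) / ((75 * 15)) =-118/375 = -0.31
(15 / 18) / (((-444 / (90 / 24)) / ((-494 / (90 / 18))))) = 0.70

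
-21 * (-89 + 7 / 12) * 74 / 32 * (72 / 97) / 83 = 2473191/64408 = 38.40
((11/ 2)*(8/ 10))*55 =242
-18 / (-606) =3/101 = 0.03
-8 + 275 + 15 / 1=282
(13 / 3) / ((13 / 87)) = 29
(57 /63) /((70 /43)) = 817/1470 = 0.56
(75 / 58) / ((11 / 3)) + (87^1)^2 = 4829247/638 = 7569.35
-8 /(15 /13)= -6.93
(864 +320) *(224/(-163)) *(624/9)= -55164928/489 = -112811.71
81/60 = 27/20 = 1.35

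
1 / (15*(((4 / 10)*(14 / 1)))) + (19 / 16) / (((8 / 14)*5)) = 2873/6720 = 0.43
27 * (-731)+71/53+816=-1002742/53 = -18919.66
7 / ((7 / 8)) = 8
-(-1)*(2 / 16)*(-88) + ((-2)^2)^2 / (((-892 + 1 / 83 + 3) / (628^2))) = -262276799/36893 = -7109.12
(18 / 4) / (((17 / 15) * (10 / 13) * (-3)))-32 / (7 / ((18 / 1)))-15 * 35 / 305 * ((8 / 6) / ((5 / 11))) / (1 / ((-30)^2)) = -134386407/29036 = -4628.27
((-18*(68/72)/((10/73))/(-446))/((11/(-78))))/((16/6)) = -0.74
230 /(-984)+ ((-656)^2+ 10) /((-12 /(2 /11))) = -35289637/5412 = -6520.63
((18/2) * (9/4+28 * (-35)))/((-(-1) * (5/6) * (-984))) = 10.73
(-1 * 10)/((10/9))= -9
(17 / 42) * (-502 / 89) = -4267/1869 = -2.28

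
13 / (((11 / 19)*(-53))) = -247/583 = -0.42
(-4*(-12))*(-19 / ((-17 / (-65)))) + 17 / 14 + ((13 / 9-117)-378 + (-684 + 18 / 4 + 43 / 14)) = -9972785/2142 = -4655.83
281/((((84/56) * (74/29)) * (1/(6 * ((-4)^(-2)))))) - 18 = 2821/296 = 9.53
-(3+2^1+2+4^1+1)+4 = -8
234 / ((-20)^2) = 117/200 = 0.58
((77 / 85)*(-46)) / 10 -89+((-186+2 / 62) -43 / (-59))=-216411934/777325 = -278.41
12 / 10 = 6/5 = 1.20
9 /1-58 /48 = 187/24 = 7.79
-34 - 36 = -70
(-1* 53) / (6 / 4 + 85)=-106/173 = -0.61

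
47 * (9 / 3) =141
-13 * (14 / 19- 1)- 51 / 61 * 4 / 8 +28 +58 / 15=34.87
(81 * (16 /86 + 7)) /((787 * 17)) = 25029/575297 = 0.04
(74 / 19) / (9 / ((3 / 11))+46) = 74/1501 = 0.05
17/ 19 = 0.89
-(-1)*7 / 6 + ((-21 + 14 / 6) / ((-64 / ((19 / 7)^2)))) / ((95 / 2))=509/420 = 1.21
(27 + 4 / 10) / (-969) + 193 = 934948/4845 = 192.97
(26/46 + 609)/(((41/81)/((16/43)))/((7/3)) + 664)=42396480/46223077 = 0.92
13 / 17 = 0.76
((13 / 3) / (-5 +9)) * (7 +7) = 15.17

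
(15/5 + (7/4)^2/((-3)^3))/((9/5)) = 6235/3888 = 1.60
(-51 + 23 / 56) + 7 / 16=-5617/112 = -50.15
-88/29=-3.03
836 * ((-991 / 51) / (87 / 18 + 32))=-1656952/3757 = -441.03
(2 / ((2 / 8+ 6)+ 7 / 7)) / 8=1/29 = 0.03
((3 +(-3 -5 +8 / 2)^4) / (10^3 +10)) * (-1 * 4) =-518/505 = -1.03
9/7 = 1.29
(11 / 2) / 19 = 11/38 = 0.29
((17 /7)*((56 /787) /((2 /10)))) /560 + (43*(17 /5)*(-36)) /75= -96647771/1377250 = -70.17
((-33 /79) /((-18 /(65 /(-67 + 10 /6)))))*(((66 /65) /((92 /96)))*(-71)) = 154638/89033 = 1.74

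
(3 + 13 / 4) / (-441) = -25/1764 = -0.01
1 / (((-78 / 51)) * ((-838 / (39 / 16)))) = 51/26816 = 0.00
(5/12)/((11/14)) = 35/66 = 0.53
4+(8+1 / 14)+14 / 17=3069/238 = 12.89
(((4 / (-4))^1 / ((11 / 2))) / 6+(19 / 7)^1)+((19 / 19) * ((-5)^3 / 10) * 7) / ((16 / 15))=-586535/7392 = -79.35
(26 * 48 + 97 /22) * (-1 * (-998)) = 13748947/11 = 1249904.27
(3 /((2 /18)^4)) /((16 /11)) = 216513/16 = 13532.06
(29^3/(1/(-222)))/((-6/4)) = 3609572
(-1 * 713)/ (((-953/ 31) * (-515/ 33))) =-729399/490795 = -1.49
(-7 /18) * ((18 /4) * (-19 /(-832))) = -133/3328 = -0.04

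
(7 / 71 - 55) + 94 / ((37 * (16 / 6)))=-566893/10508 = -53.95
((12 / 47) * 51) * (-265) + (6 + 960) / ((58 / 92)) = -2614728/1363 = -1918.36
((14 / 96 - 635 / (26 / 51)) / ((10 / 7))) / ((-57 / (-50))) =-27200215/35568 = -764.74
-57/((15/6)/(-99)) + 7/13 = 146753/65 = 2257.74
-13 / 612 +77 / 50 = 23237/15300 = 1.52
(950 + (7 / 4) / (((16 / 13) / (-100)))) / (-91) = -12925/1456 = -8.88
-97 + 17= -80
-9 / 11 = -0.82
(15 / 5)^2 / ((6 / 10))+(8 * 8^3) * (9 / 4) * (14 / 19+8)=1530141/19 = 80533.74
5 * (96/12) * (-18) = -720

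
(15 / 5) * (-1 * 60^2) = -10800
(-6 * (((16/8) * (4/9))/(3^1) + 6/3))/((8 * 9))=-31/162 = -0.19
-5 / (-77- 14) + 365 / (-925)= -5718/16835 = -0.34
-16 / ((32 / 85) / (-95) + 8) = -16150/8071 = -2.00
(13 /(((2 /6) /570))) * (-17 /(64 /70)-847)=-307874385/16 = -19242149.06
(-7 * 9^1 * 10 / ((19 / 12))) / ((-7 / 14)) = 15120/19 = 795.79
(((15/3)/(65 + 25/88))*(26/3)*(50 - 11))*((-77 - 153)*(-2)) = 13682240/1149 = 11907.95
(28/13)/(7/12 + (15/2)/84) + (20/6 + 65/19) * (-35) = -19526647/83733 = -233.20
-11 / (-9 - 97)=11/106 = 0.10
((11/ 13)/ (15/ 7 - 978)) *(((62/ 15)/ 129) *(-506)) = 9548/679185 = 0.01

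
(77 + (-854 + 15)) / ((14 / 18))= -6858/7 = -979.71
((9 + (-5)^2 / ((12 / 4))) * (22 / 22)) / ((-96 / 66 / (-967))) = 138281/12 = 11523.42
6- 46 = -40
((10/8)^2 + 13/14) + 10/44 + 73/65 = 307621/80080 = 3.84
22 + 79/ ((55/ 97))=8873/55 = 161.33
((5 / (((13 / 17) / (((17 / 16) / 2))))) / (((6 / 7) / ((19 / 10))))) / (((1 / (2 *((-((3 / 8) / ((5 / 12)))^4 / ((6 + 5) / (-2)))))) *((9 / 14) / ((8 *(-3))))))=-196144011/2860000 = -68.58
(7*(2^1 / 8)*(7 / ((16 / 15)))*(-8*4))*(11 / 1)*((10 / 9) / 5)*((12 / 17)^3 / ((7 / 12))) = -2661120/4913 = -541.65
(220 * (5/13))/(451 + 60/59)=64900/346697 = 0.19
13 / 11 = 1.18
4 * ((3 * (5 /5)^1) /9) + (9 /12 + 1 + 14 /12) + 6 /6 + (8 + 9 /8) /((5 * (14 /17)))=4181/560 = 7.47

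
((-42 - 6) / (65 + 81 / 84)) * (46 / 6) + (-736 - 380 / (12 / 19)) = -7442923/5541 = -1343.25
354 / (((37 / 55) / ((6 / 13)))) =116820/481 = 242.87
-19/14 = -1.36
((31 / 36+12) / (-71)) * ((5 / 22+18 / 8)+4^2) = -125473/37488 = -3.35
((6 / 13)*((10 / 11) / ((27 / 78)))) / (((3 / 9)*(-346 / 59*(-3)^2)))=-1180/17127 = -0.07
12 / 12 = 1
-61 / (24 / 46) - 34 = -1811/12 = -150.92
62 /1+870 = 932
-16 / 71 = -0.23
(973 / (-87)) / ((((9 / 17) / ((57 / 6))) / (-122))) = 19171019/783 = 24484.06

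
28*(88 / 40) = 308/5 = 61.60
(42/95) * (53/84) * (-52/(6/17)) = -11713/285 = -41.10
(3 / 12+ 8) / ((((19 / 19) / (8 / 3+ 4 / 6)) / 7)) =192.50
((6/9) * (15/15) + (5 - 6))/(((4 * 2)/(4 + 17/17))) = -5/24 = -0.21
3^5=243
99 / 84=33/28 = 1.18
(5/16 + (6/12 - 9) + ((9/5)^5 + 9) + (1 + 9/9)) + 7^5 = 841435409/50000 = 16828.71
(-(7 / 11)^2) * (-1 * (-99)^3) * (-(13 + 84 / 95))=5455536.73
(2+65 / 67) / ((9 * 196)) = 199/118188 = 0.00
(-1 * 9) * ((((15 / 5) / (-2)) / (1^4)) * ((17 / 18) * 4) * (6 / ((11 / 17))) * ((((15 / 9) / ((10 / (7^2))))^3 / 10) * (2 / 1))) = 34000561/660 = 51516.00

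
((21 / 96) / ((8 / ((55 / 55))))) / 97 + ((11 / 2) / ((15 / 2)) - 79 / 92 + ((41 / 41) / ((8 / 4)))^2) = 1070191/8567040 = 0.12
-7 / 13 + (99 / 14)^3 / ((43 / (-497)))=-895703969/219128 = -4087.58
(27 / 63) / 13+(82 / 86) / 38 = 8633/148694 = 0.06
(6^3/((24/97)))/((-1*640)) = -873/640 = -1.36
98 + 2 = 100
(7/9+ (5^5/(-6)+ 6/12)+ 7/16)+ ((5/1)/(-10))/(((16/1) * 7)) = -1046551/2016 = -519.12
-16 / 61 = -0.26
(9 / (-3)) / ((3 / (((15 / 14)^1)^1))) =-15/14 = -1.07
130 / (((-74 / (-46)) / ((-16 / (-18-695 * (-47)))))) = -47840/1207939 = -0.04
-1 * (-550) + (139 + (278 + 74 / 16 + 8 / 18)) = 69989/72 = 972.07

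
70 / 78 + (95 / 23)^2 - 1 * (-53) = 1463933/20631 = 70.96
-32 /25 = -1.28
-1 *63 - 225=-288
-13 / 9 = -1.44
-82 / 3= -27.33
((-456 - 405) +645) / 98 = -108/49 = -2.20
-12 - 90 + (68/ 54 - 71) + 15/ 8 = -36691/216 = -169.87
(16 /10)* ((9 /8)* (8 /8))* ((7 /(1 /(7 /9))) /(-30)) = -49/150 = -0.33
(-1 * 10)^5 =-100000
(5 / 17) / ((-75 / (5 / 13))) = -1/663 = 0.00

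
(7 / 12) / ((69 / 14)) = 49/414 = 0.12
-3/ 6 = -1/2 = -0.50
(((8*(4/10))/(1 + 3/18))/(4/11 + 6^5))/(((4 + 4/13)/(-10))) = -66/80605 = 0.00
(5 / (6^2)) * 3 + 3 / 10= 43/60 = 0.72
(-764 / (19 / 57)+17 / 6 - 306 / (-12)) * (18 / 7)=-40746/7 = -5820.86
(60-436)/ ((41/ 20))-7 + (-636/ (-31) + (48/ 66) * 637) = 4101665/13981 = 293.37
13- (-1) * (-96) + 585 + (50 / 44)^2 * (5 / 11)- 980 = -2541747/5324 = -477.41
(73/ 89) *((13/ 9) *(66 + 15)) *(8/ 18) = 42.65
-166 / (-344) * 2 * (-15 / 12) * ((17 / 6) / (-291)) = 7055/600624 = 0.01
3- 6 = -3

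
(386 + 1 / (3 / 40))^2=1435204/9 = 159467.11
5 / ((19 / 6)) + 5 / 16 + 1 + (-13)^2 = 52255/304 = 171.89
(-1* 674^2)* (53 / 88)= -273598.05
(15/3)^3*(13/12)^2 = 21125/144 = 146.70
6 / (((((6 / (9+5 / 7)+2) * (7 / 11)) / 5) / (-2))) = -22440/623 = -36.02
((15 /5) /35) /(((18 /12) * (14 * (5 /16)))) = 16/1225 = 0.01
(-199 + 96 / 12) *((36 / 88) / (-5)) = 1719/110 = 15.63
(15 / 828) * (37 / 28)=185/7728 = 0.02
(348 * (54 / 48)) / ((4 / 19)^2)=282663/32 = 8833.22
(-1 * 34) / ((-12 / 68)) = 578/3 = 192.67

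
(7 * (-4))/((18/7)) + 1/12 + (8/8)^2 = -353/36 = -9.81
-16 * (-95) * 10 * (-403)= -6125600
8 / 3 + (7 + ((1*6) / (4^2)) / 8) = 9.71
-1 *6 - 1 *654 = -660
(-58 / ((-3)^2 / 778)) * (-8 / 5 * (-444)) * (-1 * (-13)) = -694548608/15 = -46303240.53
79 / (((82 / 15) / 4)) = 2370/41 = 57.80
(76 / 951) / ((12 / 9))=19/317 = 0.06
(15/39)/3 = 5/39 = 0.13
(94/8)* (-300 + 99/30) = -3486.22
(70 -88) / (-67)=18/67 = 0.27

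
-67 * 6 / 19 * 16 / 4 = -1608/19 = -84.63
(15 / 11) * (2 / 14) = 0.19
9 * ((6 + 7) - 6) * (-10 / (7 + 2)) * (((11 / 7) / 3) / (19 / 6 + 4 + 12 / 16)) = -88/19 = -4.63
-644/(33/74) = -47656/33 = -1444.12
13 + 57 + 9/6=143/2 = 71.50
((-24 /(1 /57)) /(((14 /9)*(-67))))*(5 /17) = 30780/7973 = 3.86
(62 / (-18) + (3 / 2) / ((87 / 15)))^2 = 2765569/272484 = 10.15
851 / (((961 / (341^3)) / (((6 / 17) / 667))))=9159942/493 = 18580.00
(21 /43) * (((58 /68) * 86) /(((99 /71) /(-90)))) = -432390/187 = -2312.25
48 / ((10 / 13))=312/5 = 62.40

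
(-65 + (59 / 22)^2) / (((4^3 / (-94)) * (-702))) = -0.12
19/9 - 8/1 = -53/9 = -5.89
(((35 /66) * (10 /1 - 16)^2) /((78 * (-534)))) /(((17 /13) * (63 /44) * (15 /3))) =-2/40851 = 0.00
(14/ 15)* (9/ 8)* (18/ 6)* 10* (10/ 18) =35/2 = 17.50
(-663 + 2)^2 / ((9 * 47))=436921/423 = 1032.91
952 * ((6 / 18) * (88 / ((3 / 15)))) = 418880/3 = 139626.67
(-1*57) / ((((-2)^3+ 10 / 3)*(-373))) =-171/5222 = -0.03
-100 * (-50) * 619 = 3095000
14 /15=0.93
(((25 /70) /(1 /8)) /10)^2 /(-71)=-4/3479 = 0.00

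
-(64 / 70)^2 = -1024/1225 = -0.84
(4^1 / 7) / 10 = 2/35 = 0.06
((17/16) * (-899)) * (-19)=290377/16 = 18148.56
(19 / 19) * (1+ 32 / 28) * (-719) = -10785/7 = -1540.71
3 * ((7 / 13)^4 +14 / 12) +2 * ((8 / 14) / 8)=1557453/399854 = 3.90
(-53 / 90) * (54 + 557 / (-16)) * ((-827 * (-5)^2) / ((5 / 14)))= 94192819/144 = 654116.80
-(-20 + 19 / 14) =261/14 = 18.64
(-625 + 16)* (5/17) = -179.12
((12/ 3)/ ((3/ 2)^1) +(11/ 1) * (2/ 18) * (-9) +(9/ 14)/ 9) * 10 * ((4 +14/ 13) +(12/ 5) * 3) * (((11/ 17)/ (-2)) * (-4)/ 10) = -145046/1105 = -131.26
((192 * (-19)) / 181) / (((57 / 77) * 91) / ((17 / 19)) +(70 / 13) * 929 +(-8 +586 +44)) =-2956096/835961713 = 0.00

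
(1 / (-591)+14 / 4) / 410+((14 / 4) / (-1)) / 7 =-47635/96924 = -0.49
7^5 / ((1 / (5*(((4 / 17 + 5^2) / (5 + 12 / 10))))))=342039.99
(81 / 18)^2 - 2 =73/4 = 18.25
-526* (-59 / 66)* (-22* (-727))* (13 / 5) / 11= 293302334/165 = 1777589.90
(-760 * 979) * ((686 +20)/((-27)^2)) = -720565.49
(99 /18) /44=1/8 = 0.12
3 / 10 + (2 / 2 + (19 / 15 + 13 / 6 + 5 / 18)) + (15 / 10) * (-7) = -247/45 = -5.49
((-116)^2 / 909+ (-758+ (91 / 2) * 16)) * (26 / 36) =-89791/8181 = -10.98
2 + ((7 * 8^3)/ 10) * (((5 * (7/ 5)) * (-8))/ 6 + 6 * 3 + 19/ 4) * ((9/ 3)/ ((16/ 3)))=13534/5 = 2706.80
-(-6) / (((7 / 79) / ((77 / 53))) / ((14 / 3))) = 24332/53 = 459.09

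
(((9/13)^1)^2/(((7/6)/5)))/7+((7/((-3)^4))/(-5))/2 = 0.28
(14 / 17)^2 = 0.68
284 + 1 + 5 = 290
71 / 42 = 1.69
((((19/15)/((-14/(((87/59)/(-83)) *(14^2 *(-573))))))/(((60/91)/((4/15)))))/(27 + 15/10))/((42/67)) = -67542566/16527375 = -4.09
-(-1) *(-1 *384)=-384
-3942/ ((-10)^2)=-1971/50 = -39.42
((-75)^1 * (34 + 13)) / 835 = -705/167 = -4.22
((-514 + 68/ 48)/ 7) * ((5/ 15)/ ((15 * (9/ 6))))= -6151/5670 = -1.08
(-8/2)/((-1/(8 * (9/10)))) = 28.80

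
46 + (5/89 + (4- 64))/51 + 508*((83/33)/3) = 70508279/149787 = 470.72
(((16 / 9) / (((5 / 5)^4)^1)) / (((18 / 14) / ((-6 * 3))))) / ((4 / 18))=-112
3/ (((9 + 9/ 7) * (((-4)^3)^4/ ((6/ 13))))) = 7/872415232 = 0.00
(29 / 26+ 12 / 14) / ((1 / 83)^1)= 29797/182 = 163.72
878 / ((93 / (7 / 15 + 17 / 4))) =124237/2790 = 44.53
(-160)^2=25600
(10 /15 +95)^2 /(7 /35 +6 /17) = 7001365/423 = 16551.69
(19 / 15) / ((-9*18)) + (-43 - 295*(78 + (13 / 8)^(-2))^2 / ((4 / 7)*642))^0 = 2411/2430 = 0.99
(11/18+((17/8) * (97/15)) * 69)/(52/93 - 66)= -10588453/730320 = -14.50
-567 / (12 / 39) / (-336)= 5.48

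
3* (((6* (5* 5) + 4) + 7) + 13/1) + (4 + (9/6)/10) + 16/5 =10587/20 = 529.35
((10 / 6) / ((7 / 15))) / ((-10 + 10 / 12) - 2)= -150/469 = -0.32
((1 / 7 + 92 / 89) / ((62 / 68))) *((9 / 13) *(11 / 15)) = 822426/1255345 = 0.66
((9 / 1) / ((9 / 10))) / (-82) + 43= 1758/41 = 42.88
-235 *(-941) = 221135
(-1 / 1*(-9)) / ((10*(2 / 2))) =9/10 = 0.90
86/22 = 43/11 = 3.91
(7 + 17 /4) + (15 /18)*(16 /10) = 151/12 = 12.58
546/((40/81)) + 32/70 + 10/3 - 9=92437/84 = 1100.44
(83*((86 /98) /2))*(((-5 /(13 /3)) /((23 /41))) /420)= -146329/820456 = -0.18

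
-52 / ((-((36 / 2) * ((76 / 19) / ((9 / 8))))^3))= 13/65536 = 0.00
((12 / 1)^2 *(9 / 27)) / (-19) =-48/19 = -2.53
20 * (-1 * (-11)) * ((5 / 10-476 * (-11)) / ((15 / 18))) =1382436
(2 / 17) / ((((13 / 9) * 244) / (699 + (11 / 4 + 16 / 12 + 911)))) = 58107/107848 = 0.54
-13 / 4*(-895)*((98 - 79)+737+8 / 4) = 4409665/2 = 2204832.50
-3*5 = -15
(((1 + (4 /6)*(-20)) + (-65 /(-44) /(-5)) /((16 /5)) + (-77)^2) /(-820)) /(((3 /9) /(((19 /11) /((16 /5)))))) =-237420295/20320256 = -11.68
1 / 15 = 0.07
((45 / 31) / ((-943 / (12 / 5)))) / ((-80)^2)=-27/46772800 = 0.00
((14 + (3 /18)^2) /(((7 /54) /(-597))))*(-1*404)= 182699910/7 = 26099987.14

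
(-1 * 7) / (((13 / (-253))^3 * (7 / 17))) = 275302709/2197 = 125308.47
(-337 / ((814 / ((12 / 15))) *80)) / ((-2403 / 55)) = 337/3556440 = 0.00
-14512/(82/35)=-253960/41 = -6194.15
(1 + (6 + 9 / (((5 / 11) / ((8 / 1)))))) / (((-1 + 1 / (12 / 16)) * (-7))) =-70.89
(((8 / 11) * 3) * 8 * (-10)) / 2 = -960/11 = -87.27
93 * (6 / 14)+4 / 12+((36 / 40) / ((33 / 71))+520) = 1298513/2310 = 562.13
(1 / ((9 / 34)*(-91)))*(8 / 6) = -136/2457 = -0.06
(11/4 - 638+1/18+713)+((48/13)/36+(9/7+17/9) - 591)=-1670489/3276 = -509.92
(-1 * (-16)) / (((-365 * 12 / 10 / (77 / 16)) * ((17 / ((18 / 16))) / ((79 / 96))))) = -6083/635392 = -0.01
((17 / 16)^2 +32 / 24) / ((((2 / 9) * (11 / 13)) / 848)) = 3908697/352 = 11104.25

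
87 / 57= 29/19 = 1.53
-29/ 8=-3.62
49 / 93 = 0.53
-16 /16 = -1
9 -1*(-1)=10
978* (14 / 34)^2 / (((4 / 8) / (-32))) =-3067008/289 = -10612.48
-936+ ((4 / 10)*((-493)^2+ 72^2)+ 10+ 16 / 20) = 98368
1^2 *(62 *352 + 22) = 21846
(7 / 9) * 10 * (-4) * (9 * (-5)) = 1400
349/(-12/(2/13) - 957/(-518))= -4.58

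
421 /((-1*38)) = -421/38 = -11.08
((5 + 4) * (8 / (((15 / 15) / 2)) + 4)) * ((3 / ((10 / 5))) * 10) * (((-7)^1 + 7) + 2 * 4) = 21600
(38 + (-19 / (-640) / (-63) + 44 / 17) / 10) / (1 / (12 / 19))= 262240957/10852800 = 24.16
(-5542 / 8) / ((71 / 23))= -63733/284 = -224.41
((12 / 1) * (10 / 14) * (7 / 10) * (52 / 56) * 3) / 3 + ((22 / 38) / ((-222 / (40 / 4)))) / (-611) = 5.57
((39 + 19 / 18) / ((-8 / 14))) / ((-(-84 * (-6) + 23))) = 5047/37944 = 0.13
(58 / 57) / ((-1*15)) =-58/855 = -0.07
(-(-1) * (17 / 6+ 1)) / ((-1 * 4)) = -23/24 = -0.96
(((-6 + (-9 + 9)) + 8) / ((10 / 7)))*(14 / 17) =1.15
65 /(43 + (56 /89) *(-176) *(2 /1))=-1157/3177 = -0.36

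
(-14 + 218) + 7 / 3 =619/3 = 206.33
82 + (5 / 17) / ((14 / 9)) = 19561/238 = 82.19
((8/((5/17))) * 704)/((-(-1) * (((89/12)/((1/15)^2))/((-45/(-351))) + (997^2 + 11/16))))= 139264/7323825 = 0.02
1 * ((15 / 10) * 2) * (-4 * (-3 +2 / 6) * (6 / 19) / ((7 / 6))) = 1152/133 = 8.66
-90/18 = -5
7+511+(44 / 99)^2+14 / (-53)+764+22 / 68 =187160783/145962 = 1282.26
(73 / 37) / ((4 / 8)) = 146/37 = 3.95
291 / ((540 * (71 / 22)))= 1067/6390 = 0.17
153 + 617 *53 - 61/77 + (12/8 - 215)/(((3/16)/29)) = -38837/231 = -168.13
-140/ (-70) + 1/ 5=11/5 = 2.20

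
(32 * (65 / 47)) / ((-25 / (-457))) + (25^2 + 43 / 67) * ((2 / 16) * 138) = 365325193/31490 = 11601.31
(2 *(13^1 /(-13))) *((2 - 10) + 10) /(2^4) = -1/4 = -0.25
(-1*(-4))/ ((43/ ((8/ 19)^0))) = 4/43 = 0.09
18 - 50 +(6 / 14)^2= -1559/49 = -31.82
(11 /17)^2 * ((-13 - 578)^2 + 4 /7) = 146239.00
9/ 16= 0.56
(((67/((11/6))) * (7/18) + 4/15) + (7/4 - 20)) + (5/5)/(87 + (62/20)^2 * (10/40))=-8067739/2145660 = -3.76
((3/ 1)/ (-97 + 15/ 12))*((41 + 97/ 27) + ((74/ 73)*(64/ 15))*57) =-11476112/1258155 = -9.12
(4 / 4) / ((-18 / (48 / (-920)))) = 1/345 = 0.00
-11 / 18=-0.61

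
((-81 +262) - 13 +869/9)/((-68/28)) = -16667/153 = -108.93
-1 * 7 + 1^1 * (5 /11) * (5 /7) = -514/77 = -6.68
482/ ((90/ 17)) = 91.04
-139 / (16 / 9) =-1251/16 = -78.19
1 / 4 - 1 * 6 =-5.75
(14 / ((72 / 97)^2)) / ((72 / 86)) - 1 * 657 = -58473875/93312 = -626.65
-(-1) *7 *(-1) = -7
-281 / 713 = -0.39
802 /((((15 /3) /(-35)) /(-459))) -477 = 2576349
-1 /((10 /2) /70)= -14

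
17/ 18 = 0.94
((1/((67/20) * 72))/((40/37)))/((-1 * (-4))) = 37/38592 = 0.00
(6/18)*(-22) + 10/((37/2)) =-754/111 = -6.79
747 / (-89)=-747/89 = -8.39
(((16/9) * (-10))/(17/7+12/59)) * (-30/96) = 20650/9783 = 2.11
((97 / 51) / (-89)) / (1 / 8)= -776/4539 = -0.17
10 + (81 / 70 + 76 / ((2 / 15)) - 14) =567.16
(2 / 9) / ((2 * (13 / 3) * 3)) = 1/117 = 0.01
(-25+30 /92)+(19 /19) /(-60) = -24.69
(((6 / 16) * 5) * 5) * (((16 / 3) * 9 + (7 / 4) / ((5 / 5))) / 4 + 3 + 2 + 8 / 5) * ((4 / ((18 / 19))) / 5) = 28937/192 = 150.71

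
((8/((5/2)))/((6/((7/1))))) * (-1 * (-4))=14.93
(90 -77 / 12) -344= -3125/12 = -260.42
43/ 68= 0.63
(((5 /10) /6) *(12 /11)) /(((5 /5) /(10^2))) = 100/11 = 9.09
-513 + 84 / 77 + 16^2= -2815/11 = -255.91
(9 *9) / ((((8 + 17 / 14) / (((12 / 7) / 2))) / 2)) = 648/43 = 15.07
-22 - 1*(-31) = 9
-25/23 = -1.09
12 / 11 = 1.09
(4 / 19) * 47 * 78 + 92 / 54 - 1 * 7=393211/513 = 766.49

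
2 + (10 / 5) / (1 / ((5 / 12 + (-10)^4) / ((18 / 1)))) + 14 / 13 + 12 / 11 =17225083/15444 = 1115.33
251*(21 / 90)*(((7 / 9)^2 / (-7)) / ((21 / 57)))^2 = 634277/196830 = 3.22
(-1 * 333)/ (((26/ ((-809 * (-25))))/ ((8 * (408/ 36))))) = -305316600/13 = -23485892.31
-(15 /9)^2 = -25/9 = -2.78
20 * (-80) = -1600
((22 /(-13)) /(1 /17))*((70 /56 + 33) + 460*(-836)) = 287625261/26 = 11062510.04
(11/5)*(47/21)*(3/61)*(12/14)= 3102/14945 = 0.21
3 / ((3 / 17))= 17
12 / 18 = 2/3 = 0.67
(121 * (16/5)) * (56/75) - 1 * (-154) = 166166/375 = 443.11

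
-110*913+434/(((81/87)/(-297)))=-238876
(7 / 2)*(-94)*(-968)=318472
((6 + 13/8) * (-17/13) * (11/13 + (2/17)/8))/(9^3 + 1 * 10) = -0.01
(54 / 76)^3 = 0.36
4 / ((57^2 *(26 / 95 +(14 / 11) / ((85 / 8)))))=374/119529 = 0.00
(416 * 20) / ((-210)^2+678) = 4160/22389 = 0.19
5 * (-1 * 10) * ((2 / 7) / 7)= -100/49 = -2.04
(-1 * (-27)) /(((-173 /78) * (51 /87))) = -61074/2941 = -20.77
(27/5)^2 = 729/25 = 29.16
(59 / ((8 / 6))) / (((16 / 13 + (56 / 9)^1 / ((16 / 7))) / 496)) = 5135832/925 = 5552.25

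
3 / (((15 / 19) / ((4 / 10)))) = 38/25 = 1.52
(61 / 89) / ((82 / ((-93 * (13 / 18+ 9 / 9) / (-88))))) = 58621/3853344 = 0.02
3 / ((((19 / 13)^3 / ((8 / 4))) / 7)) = 92274/6859 = 13.45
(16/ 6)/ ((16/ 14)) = 7/3 = 2.33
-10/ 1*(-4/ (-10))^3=-16/25 = -0.64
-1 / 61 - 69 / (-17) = 4192/1037 = 4.04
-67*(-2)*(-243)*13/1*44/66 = -282204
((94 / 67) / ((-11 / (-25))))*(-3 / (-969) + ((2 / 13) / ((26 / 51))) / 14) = 22135825/281614333 = 0.08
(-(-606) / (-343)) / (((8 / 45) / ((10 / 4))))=-68175/2744 = -24.85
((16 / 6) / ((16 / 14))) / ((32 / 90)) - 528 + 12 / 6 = -8311/16 = -519.44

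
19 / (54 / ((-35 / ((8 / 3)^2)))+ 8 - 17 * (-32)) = 665/18936 = 0.04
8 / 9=0.89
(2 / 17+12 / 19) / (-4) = -121/646 = -0.19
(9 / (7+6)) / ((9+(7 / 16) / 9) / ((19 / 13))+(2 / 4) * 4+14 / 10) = 123120/1705691 = 0.07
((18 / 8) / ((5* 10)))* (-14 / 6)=-21/200 = -0.10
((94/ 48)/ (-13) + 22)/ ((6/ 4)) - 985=-454163/468 = -970.43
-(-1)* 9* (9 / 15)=5.40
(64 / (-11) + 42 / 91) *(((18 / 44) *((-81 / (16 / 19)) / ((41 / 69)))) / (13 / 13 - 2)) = -366040377/1031888 = -354.73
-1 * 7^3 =-343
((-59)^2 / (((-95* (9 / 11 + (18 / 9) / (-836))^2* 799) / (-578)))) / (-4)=-2248726/225835 = -9.96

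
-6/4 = -3/2 = -1.50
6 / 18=1/3 = 0.33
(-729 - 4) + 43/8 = -5821/8 = -727.62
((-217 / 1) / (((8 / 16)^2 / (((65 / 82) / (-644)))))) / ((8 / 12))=6045/3772 = 1.60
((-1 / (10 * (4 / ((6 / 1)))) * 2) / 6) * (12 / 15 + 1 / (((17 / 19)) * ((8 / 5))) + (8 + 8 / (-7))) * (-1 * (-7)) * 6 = -119319/6800 = -17.55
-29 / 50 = -0.58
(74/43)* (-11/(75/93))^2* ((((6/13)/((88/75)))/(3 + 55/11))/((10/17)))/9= 6649159/2236000 = 2.97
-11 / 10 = -1.10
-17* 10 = -170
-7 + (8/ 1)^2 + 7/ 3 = 178/3 = 59.33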